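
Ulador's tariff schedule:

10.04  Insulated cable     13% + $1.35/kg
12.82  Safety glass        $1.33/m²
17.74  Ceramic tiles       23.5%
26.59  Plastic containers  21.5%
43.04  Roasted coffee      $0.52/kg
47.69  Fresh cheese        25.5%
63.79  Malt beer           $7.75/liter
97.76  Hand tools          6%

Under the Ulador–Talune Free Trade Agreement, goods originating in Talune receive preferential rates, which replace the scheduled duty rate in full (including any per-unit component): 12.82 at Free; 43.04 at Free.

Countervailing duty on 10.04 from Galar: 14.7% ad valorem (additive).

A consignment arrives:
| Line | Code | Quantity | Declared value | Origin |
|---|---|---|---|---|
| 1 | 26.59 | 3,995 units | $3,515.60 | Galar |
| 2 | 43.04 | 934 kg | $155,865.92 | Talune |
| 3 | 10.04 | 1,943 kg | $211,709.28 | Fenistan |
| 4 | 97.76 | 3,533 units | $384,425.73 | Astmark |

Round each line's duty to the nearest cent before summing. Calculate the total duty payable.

$53,966.65

Line 1 (26.59, Galar, 3,995 units, $3,515.60):
Base rate for 26.59 is 21.5%.
Duty = $3,515.60 × 21.5% = $755.85.
Line 2 (43.04, Talune, 934 kg, $155,865.92):
Base rate for 43.04 is $0.52/kg.
Origin Talune qualifies under the Ulador–Talune agreement and 43.04 is covered: preferential rate Free applies instead.
Duty = $155,865.92 × 0% = $0.00.
Line 3 (10.04, Fenistan, 1,943 kg, $211,709.28):
Base rate for 10.04 is 13% + $1.35/kg.
The additional-duty order on 10.04 targets Galar, not Fenistan; it does not apply.
Duty = $211,709.28 × 13% + 1,943 × $1.35 = $30,145.26.
Line 4 (97.76, Astmark, 3,533 units, $384,425.73):
Base rate for 97.76 is 6%.
Duty = $384,425.73 × 6% = $23,065.54.
Total = $755.85 + $0.00 + $30,145.26 + $23,065.54 = $53,966.65.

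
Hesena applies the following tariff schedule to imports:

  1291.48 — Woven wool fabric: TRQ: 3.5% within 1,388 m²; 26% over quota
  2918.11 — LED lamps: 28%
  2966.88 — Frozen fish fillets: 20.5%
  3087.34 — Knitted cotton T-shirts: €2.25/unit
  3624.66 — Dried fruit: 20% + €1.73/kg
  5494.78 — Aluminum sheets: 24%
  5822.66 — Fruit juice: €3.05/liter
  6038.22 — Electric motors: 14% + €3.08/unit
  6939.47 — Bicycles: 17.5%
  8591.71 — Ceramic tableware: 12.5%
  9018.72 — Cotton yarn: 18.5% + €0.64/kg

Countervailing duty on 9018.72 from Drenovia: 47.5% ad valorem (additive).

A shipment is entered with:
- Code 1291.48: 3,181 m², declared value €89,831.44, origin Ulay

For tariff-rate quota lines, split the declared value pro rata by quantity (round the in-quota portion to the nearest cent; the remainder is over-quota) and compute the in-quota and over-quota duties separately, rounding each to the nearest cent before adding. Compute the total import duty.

€14,536.82

Line 1 (1291.48, Ulay, 3,181 m², €89,831.44):
Code 1291.48 is under a tariff-rate quota (threshold 1,388 m²). In-quota: 1,388 m² at 3.5%; over-quota: 1,793 m² at 26%.
Pro-rata value split: in-quota = €89,831.44 × 1,388/3,181 = €39,197.12; over-quota = €89,831.44 − €39,197.12 = €50,634.32.
In-quota duty = €39,197.12 × 3.5% = €1,371.90. Over-quota duty = €50,634.32 × 26% = €13,164.92.
Line duty = €1,371.90 + €13,164.92 = €14,536.82.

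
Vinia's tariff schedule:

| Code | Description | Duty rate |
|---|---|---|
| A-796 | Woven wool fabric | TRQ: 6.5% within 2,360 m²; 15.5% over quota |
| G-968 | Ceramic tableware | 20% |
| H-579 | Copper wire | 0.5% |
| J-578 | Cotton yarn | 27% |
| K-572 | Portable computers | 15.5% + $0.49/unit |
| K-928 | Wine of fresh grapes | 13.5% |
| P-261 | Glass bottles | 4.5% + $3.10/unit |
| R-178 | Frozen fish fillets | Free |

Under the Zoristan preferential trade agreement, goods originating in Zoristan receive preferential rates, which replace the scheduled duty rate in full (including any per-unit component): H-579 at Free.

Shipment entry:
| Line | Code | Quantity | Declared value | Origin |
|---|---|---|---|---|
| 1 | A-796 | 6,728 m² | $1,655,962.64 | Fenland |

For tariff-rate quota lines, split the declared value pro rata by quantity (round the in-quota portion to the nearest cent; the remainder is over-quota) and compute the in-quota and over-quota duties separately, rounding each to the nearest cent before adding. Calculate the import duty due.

Line 1 (A-796, Fenland, 6,728 m², $1,655,962.64):
Code A-796 is under a tariff-rate quota (threshold 2,360 m²). In-quota: 2,360 m² at 6.5%; over-quota: 4,368 m² at 15.5%.
Pro-rata value split: in-quota = $1,655,962.64 × 2,360/6,728 = $580,866.80; over-quota = $1,655,962.64 − $580,866.80 = $1,075,095.84.
In-quota duty = $580,866.80 × 6.5% = $37,756.34. Over-quota duty = $1,075,095.84 × 15.5% = $166,639.86.
Line duty = $37,756.34 + $166,639.86 = $204,396.20.

$204,396.20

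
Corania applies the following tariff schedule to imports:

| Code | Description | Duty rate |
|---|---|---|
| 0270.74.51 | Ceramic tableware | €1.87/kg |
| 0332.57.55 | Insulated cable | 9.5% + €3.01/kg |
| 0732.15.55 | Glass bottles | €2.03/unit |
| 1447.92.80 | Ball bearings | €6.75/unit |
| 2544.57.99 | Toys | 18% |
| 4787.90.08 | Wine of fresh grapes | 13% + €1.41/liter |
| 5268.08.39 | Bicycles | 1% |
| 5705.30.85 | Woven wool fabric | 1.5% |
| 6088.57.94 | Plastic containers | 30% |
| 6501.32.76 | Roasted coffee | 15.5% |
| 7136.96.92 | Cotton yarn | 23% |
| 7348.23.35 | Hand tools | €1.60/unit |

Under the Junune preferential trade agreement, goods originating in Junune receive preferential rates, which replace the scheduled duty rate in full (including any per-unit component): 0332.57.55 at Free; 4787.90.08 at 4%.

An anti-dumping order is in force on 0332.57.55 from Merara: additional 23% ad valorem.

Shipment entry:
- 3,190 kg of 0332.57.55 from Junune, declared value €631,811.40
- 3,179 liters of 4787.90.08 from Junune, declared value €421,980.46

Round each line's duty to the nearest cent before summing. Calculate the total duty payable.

Line 1 (0332.57.55, Junune, 3,190 kg, €631,811.40):
Base rate for 0332.57.55 is 9.5% + €3.01/kg.
Origin Junune qualifies under the Corania–Junune agreement and 0332.57.55 is covered: preferential rate Free applies instead.
The additional-duty order on 0332.57.55 targets Merara, not Junune; it does not apply.
Duty = €631,811.40 × 0% = €0.00.
Line 2 (4787.90.08, Junune, 3,179 liters, €421,980.46):
Base rate for 4787.90.08 is 13% + €1.41/liter.
Origin Junune qualifies under the Corania–Junune agreement and 4787.90.08 is covered: preferential rate 4% applies instead.
Duty = €421,980.46 × 4% = €16,879.22.
Total = €0.00 + €16,879.22 = €16,879.22.

€16,879.22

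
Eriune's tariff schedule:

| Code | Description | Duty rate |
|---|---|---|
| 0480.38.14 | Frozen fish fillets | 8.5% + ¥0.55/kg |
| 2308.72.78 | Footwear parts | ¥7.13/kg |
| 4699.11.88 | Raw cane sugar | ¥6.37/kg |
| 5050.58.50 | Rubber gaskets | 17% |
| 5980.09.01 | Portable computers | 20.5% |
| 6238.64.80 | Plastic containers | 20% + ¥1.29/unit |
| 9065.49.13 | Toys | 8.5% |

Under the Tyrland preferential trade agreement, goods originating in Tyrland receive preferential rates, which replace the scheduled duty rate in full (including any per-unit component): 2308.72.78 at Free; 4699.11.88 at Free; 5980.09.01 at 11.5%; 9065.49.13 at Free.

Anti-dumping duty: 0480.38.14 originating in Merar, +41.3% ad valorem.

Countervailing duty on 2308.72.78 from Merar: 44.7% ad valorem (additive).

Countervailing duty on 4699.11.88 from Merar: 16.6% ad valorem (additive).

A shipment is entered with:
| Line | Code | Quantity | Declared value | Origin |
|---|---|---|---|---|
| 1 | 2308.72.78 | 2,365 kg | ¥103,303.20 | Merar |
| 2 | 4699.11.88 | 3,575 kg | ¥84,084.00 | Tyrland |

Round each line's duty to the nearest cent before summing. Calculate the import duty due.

¥63,038.98

Line 1 (2308.72.78, Merar, 2,365 kg, ¥103,303.20):
Base rate for 2308.72.78 is ¥7.13/kg.
2308.72.78 has an FTA preferential rate, but origin Merar is not Tyrland; base rate stands.
Additional duty on 2308.72.78 from Merar: +44.7% ad valorem. Applied ad valorem rate = 44.7%.
Duty = ¥103,303.20 × 44.7% + 2,365 × ¥7.13 = ¥63,038.98.
Line 2 (4699.11.88, Tyrland, 3,575 kg, ¥84,084.00):
Base rate for 4699.11.88 is ¥6.37/kg.
Origin Tyrland qualifies under the Eriune–Tyrland agreement and 4699.11.88 is covered: preferential rate Free applies instead.
The additional-duty order on 4699.11.88 targets Merar, not Tyrland; it does not apply.
Duty = ¥84,084.00 × 0% = ¥0.00.
Total = ¥63,038.98 + ¥0.00 = ¥63,038.98.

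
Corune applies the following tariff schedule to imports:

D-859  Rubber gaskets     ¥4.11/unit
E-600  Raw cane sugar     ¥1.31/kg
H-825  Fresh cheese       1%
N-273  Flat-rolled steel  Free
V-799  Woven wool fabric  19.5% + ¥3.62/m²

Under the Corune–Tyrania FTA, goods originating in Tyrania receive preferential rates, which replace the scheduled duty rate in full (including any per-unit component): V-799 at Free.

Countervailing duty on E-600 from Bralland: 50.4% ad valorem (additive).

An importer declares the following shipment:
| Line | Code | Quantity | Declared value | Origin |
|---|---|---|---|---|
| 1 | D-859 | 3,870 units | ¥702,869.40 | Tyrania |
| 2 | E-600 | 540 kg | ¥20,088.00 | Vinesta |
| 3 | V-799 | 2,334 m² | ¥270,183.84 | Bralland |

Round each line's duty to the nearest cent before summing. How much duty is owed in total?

Line 1 (D-859, Tyrania, 3,870 units, ¥702,869.40):
Base rate for D-859 is ¥4.11/unit.
Origin Tyrania is the FTA partner but D-859 is not on the preference list; base rate stands.
Duty = 3,870 × ¥4.11 = ¥15,905.70.
Line 2 (E-600, Vinesta, 540 kg, ¥20,088.00):
Base rate for E-600 is ¥1.31/kg.
The additional-duty order on E-600 targets Bralland, not Vinesta; it does not apply.
Duty = 540 × ¥1.31 = ¥707.40.
Line 3 (V-799, Bralland, 2,334 m², ¥270,183.84):
Base rate for V-799 is 19.5% + ¥3.62/m².
V-799 has an FTA preferential rate, but origin Bralland is not Tyrania; base rate stands.
Duty = ¥270,183.84 × 19.5% + 2,334 × ¥3.62 = ¥61,134.93.
Total = ¥15,905.70 + ¥707.40 + ¥61,134.93 = ¥77,748.03.

¥77,748.03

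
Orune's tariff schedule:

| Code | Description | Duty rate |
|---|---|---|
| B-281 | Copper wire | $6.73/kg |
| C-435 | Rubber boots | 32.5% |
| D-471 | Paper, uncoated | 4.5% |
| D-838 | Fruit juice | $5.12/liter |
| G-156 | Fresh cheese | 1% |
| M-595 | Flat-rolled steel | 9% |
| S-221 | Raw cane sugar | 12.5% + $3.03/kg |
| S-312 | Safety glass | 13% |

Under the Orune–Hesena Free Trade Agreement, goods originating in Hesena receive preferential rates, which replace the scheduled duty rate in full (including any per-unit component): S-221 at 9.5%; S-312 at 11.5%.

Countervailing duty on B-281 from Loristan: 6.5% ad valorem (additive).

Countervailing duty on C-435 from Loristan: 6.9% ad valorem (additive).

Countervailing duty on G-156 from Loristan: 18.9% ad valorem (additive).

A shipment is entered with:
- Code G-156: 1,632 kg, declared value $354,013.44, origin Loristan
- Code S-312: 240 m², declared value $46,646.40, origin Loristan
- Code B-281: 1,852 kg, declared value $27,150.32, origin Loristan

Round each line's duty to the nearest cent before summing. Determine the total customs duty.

$90,741.43

Line 1 (G-156, Loristan, 1,632 kg, $354,013.44):
Base rate for G-156 is 1%.
Additional duty on G-156 from Loristan: +18.9%. Applied ad valorem rate: 1% + 18.9% = 19.9%.
Duty = $354,013.44 × 19.9% = $70,448.67.
Line 2 (S-312, Loristan, 240 m², $46,646.40):
Base rate for S-312 is 13%.
S-312 has an FTA preferential rate, but origin Loristan is not Hesena; base rate stands.
Duty = $46,646.40 × 13% = $6,064.03.
Line 3 (B-281, Loristan, 1,852 kg, $27,150.32):
Base rate for B-281 is $6.73/kg.
Additional duty on B-281 from Loristan: +6.5% ad valorem. Applied ad valorem rate = 6.5%.
Duty = $27,150.32 × 6.5% + 1,852 × $6.73 = $14,228.73.
Total = $70,448.67 + $6,064.03 + $14,228.73 = $90,741.43.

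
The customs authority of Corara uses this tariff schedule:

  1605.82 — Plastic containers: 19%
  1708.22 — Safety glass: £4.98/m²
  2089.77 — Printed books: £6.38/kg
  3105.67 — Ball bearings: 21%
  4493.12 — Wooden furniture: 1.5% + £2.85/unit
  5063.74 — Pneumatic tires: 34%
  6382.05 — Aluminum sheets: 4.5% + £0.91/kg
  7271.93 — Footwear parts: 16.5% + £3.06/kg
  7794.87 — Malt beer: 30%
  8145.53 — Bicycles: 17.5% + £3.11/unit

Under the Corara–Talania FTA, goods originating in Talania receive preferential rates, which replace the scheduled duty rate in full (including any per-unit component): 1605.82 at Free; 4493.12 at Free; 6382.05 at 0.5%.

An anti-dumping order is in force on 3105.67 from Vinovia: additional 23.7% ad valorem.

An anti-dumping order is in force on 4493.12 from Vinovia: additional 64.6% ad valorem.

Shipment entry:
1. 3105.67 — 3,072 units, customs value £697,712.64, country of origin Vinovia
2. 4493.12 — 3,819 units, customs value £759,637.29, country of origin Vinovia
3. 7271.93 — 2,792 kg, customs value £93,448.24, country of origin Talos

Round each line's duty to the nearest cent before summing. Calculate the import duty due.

Line 1 (3105.67, Vinovia, 3,072 units, £697,712.64):
Base rate for 3105.67 is 21%.
Additional duty on 3105.67 from Vinovia: +23.7%. Applied ad valorem rate: 21% + 23.7% = 44.7%.
Duty = £697,712.64 × 44.7% = £311,877.55.
Line 2 (4493.12, Vinovia, 3,819 units, £759,637.29):
Base rate for 4493.12 is 1.5% + £2.85/unit.
4493.12 has an FTA preferential rate, but origin Vinovia is not Talania; base rate stands.
Additional duty on 4493.12 from Vinovia: +64.6%. Applied ad valorem rate: 1.5% + 64.6% = 66.1%.
Duty = £759,637.29 × 66.1% + 3,819 × £2.85 = £513,004.40.
Line 3 (7271.93, Talos, 2,792 kg, £93,448.24):
Base rate for 7271.93 is 16.5% + £3.06/kg.
Duty = £93,448.24 × 16.5% + 2,792 × £3.06 = £23,962.48.
Total = £311,877.55 + £513,004.40 + £23,962.48 = £848,844.43.

£848,844.43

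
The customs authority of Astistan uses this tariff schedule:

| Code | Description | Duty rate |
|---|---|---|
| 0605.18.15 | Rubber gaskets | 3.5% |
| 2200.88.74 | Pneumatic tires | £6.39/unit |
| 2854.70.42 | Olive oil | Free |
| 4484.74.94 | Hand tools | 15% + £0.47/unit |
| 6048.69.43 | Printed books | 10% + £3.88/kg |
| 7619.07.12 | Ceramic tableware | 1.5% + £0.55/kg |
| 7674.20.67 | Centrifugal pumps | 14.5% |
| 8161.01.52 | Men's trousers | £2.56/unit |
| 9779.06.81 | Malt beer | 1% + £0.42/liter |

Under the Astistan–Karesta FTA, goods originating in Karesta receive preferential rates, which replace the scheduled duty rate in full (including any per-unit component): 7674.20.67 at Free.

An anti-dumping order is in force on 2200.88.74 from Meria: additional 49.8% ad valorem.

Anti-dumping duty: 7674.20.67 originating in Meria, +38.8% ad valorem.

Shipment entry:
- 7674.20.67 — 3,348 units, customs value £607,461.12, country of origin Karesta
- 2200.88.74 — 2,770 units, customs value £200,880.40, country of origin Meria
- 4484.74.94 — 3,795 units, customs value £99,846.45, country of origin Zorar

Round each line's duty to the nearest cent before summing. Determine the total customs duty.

Line 1 (7674.20.67, Karesta, 3,348 units, £607,461.12):
Base rate for 7674.20.67 is 14.5%.
Origin Karesta qualifies under the Astistan–Karesta agreement and 7674.20.67 is covered: preferential rate Free applies instead.
The additional-duty order on 7674.20.67 targets Meria, not Karesta; it does not apply.
Duty = £607,461.12 × 0% = £0.00.
Line 2 (2200.88.74, Meria, 2,770 units, £200,880.40):
Base rate for 2200.88.74 is £6.39/unit.
Additional duty on 2200.88.74 from Meria: +49.8% ad valorem. Applied ad valorem rate = 49.8%.
Duty = £200,880.40 × 49.8% + 2,770 × £6.39 = £117,738.74.
Line 3 (4484.74.94, Zorar, 3,795 units, £99,846.45):
Base rate for 4484.74.94 is 15% + £0.47/unit.
Duty = £99,846.45 × 15% + 3,795 × £0.47 = £16,760.62.
Total = £0.00 + £117,738.74 + £16,760.62 = £134,499.36.

£134,499.36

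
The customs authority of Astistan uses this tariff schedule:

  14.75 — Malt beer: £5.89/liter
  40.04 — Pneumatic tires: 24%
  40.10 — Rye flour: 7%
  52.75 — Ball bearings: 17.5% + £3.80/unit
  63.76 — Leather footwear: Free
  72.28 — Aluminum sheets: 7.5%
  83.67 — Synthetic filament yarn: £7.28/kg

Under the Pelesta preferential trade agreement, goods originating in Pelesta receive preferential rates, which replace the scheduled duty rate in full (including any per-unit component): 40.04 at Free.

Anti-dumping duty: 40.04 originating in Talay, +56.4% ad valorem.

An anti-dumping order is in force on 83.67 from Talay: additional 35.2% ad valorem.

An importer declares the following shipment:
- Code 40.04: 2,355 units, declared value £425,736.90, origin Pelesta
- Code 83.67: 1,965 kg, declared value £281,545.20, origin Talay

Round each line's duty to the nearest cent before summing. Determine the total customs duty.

£113,409.11

Line 1 (40.04, Pelesta, 2,355 units, £425,736.90):
Base rate for 40.04 is 24%.
Origin Pelesta qualifies under the Astistan–Pelesta agreement and 40.04 is covered: preferential rate Free applies instead.
The additional-duty order on 40.04 targets Talay, not Pelesta; it does not apply.
Duty = £425,736.90 × 0% = £0.00.
Line 2 (83.67, Talay, 1,965 kg, £281,545.20):
Base rate for 83.67 is £7.28/kg.
Additional duty on 83.67 from Talay: +35.2% ad valorem. Applied ad valorem rate = 35.2%.
Duty = £281,545.20 × 35.2% + 1,965 × £7.28 = £113,409.11.
Total = £0.00 + £113,409.11 = £113,409.11.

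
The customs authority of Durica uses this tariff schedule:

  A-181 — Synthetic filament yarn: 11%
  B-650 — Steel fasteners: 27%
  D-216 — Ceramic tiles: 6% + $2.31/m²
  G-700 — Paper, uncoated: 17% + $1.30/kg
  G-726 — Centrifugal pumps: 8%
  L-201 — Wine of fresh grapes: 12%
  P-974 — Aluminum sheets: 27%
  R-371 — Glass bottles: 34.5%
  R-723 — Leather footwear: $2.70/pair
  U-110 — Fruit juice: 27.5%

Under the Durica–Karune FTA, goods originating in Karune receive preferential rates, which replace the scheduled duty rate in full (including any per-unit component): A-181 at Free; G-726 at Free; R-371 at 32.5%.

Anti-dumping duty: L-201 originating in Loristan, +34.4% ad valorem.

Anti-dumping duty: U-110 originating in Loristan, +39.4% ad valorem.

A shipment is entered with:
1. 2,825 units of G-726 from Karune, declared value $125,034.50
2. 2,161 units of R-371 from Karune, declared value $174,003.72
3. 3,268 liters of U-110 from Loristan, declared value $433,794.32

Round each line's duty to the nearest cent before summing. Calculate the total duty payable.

Line 1 (G-726, Karune, 2,825 units, $125,034.50):
Base rate for G-726 is 8%.
Origin Karune qualifies under the Durica–Karune agreement and G-726 is covered: preferential rate Free applies instead.
Duty = $125,034.50 × 0% = $0.00.
Line 2 (R-371, Karune, 2,161 units, $174,003.72):
Base rate for R-371 is 34.5%.
Origin Karune qualifies under the Durica–Karune agreement and R-371 is covered: preferential rate 32.5% applies instead.
Duty = $174,003.72 × 32.5% = $56,551.21.
Line 3 (U-110, Loristan, 3,268 liters, $433,794.32):
Base rate for U-110 is 27.5%.
Additional duty on U-110 from Loristan: +39.4%. Applied ad valorem rate: 27.5% + 39.4% = 66.9%.
Duty = $433,794.32 × 66.9% = $290,208.40.
Total = $0.00 + $56,551.21 + $290,208.40 = $346,759.61.

$346,759.61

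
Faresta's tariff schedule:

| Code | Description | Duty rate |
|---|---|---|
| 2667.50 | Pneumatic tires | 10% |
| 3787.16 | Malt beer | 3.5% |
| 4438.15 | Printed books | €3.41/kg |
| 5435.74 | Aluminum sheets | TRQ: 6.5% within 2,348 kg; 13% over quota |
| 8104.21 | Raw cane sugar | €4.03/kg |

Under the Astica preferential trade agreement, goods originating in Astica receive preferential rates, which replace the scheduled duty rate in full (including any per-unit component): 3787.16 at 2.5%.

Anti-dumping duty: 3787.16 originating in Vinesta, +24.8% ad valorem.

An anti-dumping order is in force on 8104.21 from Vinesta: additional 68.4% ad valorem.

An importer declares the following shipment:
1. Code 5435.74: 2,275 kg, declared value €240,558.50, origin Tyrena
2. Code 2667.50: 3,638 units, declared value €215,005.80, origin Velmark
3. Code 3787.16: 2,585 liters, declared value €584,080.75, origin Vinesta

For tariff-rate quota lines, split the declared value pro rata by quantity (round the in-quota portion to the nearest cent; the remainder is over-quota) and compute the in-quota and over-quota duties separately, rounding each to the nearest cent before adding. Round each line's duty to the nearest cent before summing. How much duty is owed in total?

€202,431.73

Line 1 (5435.74, Tyrena, 2,275 kg, €240,558.50):
Code 5435.74 is under a tariff-rate quota (threshold 2,348 kg). Quantity 2,275 kg is within the quota, so the in-quota rate 6.5% applies to the full value.
Duty = €240,558.50 × 6.5% = €15,636.30.
Line 2 (2667.50, Velmark, 3,638 units, €215,005.80):
Base rate for 2667.50 is 10%.
Duty = €215,005.80 × 10% = €21,500.58.
Line 3 (3787.16, Vinesta, 2,585 liters, €584,080.75):
Base rate for 3787.16 is 3.5%.
3787.16 has an FTA preferential rate, but origin Vinesta is not Astica; base rate stands.
Additional duty on 3787.16 from Vinesta: +24.8%. Applied ad valorem rate: 3.5% + 24.8% = 28.3%.
Duty = €584,080.75 × 28.3% = €165,294.85.
Total = €15,636.30 + €21,500.58 + €165,294.85 = €202,431.73.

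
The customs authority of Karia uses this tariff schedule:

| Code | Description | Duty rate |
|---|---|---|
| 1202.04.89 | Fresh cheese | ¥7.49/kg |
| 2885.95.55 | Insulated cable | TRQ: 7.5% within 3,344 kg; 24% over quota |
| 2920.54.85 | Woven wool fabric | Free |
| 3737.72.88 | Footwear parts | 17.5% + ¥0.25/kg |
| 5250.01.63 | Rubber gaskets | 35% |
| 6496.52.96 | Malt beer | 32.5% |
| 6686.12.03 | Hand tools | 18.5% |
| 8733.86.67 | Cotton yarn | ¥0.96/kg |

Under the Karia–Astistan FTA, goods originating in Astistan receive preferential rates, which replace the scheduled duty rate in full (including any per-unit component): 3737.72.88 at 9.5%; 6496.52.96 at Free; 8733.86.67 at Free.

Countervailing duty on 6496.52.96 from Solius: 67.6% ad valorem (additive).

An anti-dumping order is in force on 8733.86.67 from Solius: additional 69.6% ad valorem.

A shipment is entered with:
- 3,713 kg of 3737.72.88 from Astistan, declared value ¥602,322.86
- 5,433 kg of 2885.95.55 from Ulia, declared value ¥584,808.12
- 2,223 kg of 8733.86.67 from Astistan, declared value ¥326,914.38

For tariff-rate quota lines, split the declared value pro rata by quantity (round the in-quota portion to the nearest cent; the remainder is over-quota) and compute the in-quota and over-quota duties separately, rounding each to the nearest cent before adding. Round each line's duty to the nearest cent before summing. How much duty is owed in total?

Line 1 (3737.72.88, Astistan, 3,713 kg, ¥602,322.86):
Base rate for 3737.72.88 is 17.5% + ¥0.25/kg.
Origin Astistan qualifies under the Karia–Astistan agreement and 3737.72.88 is covered: preferential rate 9.5% applies instead.
Duty = ¥602,322.86 × 9.5% = ¥57,220.67.
Line 2 (2885.95.55, Ulia, 5,433 kg, ¥584,808.12):
Code 2885.95.55 is under a tariff-rate quota (threshold 3,344 kg). In-quota: 3,344 kg at 7.5%; over-quota: 2,089 kg at 24%.
Pro-rata value split: in-quota = ¥584,808.12 × 3,344/5,433 = ¥359,948.16; over-quota = ¥584,808.12 − ¥359,948.16 = ¥224,859.96.
In-quota duty = ¥359,948.16 × 7.5% = ¥26,996.11. Over-quota duty = ¥224,859.96 × 24% = ¥53,966.39.
Line duty = ¥26,996.11 + ¥53,966.39 = ¥80,962.50.
Line 3 (8733.86.67, Astistan, 2,223 kg, ¥326,914.38):
Base rate for 8733.86.67 is ¥0.96/kg.
Origin Astistan qualifies under the Karia–Astistan agreement and 8733.86.67 is covered: preferential rate Free applies instead.
The additional-duty order on 8733.86.67 targets Solius, not Astistan; it does not apply.
Duty = ¥326,914.38 × 0% = ¥0.00.
Total = ¥57,220.67 + ¥80,962.50 + ¥0.00 = ¥138,183.17.

¥138,183.17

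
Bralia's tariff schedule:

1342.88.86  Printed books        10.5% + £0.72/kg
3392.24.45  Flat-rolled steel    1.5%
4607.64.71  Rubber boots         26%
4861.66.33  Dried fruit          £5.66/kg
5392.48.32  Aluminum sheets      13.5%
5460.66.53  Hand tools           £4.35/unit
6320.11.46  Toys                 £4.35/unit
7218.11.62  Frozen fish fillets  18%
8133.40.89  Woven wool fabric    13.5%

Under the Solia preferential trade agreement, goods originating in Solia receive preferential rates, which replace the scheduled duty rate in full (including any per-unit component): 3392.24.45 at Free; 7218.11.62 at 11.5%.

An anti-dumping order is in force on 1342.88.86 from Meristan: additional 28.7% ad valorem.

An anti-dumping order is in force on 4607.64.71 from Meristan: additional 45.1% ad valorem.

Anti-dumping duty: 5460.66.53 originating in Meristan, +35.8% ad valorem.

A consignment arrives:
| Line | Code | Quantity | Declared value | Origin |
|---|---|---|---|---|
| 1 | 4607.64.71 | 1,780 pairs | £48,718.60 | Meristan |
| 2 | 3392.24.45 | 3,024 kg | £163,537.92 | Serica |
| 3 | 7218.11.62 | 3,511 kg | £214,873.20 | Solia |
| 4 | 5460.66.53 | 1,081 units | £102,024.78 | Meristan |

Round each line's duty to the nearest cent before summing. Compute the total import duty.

£103,029.63

Line 1 (4607.64.71, Meristan, 1,780 pairs, £48,718.60):
Base rate for 4607.64.71 is 26%.
Additional duty on 4607.64.71 from Meristan: +45.1%. Applied ad valorem rate: 26% + 45.1% = 71.1%.
Duty = £48,718.60 × 71.1% = £34,638.92.
Line 2 (3392.24.45, Serica, 3,024 kg, £163,537.92):
Base rate for 3392.24.45 is 1.5%.
3392.24.45 has an FTA preferential rate, but origin Serica is not Solia; base rate stands.
Duty = £163,537.92 × 1.5% = £2,453.07.
Line 3 (7218.11.62, Solia, 3,511 kg, £214,873.20):
Base rate for 7218.11.62 is 18%.
Origin Solia qualifies under the Bralia–Solia agreement and 7218.11.62 is covered: preferential rate 11.5% applies instead.
Duty = £214,873.20 × 11.5% = £24,710.42.
Line 4 (5460.66.53, Meristan, 1,081 units, £102,024.78):
Base rate for 5460.66.53 is £4.35/unit.
Additional duty on 5460.66.53 from Meristan: +35.8% ad valorem. Applied ad valorem rate = 35.8%.
Duty = £102,024.78 × 35.8% + 1,081 × £4.35 = £41,227.22.
Total = £34,638.92 + £2,453.07 + £24,710.42 + £41,227.22 = £103,029.63.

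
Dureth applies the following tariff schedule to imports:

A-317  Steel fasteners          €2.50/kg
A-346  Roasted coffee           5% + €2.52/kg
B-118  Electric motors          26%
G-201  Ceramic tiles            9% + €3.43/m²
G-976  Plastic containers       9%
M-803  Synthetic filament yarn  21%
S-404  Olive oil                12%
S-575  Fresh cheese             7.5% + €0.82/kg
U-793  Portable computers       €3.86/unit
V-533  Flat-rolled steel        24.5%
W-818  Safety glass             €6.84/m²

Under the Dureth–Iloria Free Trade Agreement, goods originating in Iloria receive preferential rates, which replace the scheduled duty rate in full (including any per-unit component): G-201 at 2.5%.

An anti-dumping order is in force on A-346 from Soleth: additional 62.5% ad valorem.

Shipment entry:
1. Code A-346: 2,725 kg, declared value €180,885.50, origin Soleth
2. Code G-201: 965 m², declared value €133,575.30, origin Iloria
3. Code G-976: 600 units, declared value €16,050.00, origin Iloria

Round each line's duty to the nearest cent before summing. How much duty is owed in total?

€133,748.59

Line 1 (A-346, Soleth, 2,725 kg, €180,885.50):
Base rate for A-346 is 5% + €2.52/kg.
Additional duty on A-346 from Soleth: +62.5%. Applied ad valorem rate: 5% + 62.5% = 67.5%.
Duty = €180,885.50 × 67.5% + 2,725 × €2.52 = €128,964.71.
Line 2 (G-201, Iloria, 965 m², €133,575.30):
Base rate for G-201 is 9% + €3.43/m².
Origin Iloria qualifies under the Dureth–Iloria agreement and G-201 is covered: preferential rate 2.5% applies instead.
Duty = €133,575.30 × 2.5% = €3,339.38.
Line 3 (G-976, Iloria, 600 units, €16,050.00):
Base rate for G-976 is 9%.
Origin Iloria is the FTA partner but G-976 is not on the preference list; base rate stands.
Duty = €16,050.00 × 9% = €1,444.50.
Total = €128,964.71 + €3,339.38 + €1,444.50 = €133,748.59.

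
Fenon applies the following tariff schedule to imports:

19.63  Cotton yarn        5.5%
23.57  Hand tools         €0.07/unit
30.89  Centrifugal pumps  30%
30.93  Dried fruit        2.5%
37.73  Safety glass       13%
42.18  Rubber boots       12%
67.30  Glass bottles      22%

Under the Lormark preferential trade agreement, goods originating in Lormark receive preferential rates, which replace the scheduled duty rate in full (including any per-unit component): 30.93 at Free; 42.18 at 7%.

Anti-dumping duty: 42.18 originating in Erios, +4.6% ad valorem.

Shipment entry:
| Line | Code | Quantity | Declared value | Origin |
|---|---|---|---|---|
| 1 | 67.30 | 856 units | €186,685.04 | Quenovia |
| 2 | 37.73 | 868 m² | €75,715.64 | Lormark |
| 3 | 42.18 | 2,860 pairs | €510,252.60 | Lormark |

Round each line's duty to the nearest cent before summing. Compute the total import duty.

Line 1 (67.30, Quenovia, 856 units, €186,685.04):
Base rate for 67.30 is 22%.
Duty = €186,685.04 × 22% = €41,070.71.
Line 2 (37.73, Lormark, 868 m², €75,715.64):
Base rate for 37.73 is 13%.
Origin Lormark is the FTA partner but 37.73 is not on the preference list; base rate stands.
Duty = €75,715.64 × 13% = €9,843.03.
Line 3 (42.18, Lormark, 2,860 pairs, €510,252.60):
Base rate for 42.18 is 12%.
Origin Lormark qualifies under the Fenon–Lormark agreement and 42.18 is covered: preferential rate 7% applies instead.
The additional-duty order on 42.18 targets Erios, not Lormark; it does not apply.
Duty = €510,252.60 × 7% = €35,717.68.
Total = €41,070.71 + €9,843.03 + €35,717.68 = €86,631.42.

€86,631.42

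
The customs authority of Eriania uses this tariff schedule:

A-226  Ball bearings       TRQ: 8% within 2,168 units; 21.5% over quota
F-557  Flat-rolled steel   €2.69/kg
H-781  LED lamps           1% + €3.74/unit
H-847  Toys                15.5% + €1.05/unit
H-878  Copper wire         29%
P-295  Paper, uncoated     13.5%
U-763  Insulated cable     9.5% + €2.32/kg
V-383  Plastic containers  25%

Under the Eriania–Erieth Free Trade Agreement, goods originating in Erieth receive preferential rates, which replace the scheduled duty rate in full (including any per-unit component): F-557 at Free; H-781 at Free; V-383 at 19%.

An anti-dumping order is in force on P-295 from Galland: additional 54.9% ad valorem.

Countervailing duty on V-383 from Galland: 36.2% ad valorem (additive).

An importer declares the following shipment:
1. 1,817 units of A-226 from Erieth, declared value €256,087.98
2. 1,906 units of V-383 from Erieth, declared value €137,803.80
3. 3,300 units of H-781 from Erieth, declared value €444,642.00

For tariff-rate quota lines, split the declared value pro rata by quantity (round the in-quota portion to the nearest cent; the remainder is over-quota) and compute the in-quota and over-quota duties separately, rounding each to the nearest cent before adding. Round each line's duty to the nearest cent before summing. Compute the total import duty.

Line 1 (A-226, Erieth, 1,817 units, €256,087.98):
Code A-226 is under a tariff-rate quota (threshold 2,168 units). Quantity 1,817 units is within the quota, so the in-quota rate 8% applies to the full value.
Duty = €256,087.98 × 8% = €20,487.04.
Line 2 (V-383, Erieth, 1,906 units, €137,803.80):
Base rate for V-383 is 25%.
Origin Erieth qualifies under the Eriania–Erieth agreement and V-383 is covered: preferential rate 19% applies instead.
The additional-duty order on V-383 targets Galland, not Erieth; it does not apply.
Duty = €137,803.80 × 19% = €26,182.72.
Line 3 (H-781, Erieth, 3,300 units, €444,642.00):
Base rate for H-781 is 1% + €3.74/unit.
Origin Erieth qualifies under the Eriania–Erieth agreement and H-781 is covered: preferential rate Free applies instead.
Duty = €444,642.00 × 0% = €0.00.
Total = €20,487.04 + €26,182.72 + €0.00 = €46,669.76.

€46,669.76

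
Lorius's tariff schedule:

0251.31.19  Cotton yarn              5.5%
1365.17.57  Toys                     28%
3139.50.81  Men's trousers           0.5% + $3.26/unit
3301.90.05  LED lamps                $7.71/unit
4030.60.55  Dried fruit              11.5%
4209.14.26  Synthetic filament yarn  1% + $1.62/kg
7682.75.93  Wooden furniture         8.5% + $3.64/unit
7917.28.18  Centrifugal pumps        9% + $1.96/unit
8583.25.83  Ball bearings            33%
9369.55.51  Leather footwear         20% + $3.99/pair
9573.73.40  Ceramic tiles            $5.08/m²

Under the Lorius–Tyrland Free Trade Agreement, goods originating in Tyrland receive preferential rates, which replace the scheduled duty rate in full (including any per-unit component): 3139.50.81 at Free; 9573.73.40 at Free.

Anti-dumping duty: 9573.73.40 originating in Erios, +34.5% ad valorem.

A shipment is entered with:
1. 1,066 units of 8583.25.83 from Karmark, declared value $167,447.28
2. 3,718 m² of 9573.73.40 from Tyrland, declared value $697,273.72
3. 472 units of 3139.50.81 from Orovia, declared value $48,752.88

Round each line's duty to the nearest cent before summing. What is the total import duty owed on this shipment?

$57,040.08

Line 1 (8583.25.83, Karmark, 1,066 units, $167,447.28):
Base rate for 8583.25.83 is 33%.
Duty = $167,447.28 × 33% = $55,257.60.
Line 2 (9573.73.40, Tyrland, 3,718 m², $697,273.72):
Base rate for 9573.73.40 is $5.08/m².
Origin Tyrland qualifies under the Lorius–Tyrland agreement and 9573.73.40 is covered: preferential rate Free applies instead.
The additional-duty order on 9573.73.40 targets Erios, not Tyrland; it does not apply.
Duty = $697,273.72 × 0% = $0.00.
Line 3 (3139.50.81, Orovia, 472 units, $48,752.88):
Base rate for 3139.50.81 is 0.5% + $3.26/unit.
3139.50.81 has an FTA preferential rate, but origin Orovia is not Tyrland; base rate stands.
Duty = $48,752.88 × 0.5% + 472 × $3.26 = $1,782.48.
Total = $55,257.60 + $0.00 + $1,782.48 = $57,040.08.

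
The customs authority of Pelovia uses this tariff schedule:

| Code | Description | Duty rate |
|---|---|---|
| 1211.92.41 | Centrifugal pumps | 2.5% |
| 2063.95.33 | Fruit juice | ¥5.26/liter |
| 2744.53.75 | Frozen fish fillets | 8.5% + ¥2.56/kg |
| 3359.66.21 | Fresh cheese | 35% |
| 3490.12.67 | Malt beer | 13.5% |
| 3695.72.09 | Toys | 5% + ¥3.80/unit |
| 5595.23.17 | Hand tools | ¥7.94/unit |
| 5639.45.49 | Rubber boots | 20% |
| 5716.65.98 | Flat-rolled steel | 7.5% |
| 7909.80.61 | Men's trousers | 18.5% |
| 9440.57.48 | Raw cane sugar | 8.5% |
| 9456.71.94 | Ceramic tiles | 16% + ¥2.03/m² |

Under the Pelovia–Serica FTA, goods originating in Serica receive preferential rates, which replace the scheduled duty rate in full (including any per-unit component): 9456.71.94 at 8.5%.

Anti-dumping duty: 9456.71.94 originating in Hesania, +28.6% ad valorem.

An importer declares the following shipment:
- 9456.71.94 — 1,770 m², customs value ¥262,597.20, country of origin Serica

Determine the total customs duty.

¥22,320.76

Line 1 (9456.71.94, Serica, 1,770 m², ¥262,597.20):
Base rate for 9456.71.94 is 16% + ¥2.03/m².
Origin Serica qualifies under the Pelovia–Serica agreement and 9456.71.94 is covered: preferential rate 8.5% applies instead.
The additional-duty order on 9456.71.94 targets Hesania, not Serica; it does not apply.
Duty = ¥262,597.20 × 8.5% = ¥22,320.76.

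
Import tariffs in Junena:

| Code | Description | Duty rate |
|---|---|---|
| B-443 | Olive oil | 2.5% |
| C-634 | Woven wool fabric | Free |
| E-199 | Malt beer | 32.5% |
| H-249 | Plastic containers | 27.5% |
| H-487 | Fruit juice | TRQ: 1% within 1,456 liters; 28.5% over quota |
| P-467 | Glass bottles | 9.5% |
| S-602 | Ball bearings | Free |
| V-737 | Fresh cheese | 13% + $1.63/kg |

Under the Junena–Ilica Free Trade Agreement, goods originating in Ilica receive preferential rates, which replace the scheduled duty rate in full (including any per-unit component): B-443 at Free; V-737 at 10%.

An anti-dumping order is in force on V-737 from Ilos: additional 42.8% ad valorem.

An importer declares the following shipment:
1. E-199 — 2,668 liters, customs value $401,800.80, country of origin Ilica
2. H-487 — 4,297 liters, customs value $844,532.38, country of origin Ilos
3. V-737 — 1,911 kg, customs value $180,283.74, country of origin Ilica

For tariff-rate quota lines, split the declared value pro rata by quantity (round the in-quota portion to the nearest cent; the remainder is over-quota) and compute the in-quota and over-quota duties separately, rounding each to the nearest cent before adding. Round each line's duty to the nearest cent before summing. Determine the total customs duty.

Line 1 (E-199, Ilica, 2,668 liters, $401,800.80):
Base rate for E-199 is 32.5%.
Origin Ilica is the FTA partner but E-199 is not on the preference list; base rate stands.
Duty = $401,800.80 × 32.5% = $130,585.26.
Line 2 (H-487, Ilos, 4,297 liters, $844,532.38):
Code H-487 is under a tariff-rate quota (threshold 1,456 liters). In-quota: 1,456 liters at 1%; over-quota: 2,841 liters at 28.5%.
Pro-rata value split: in-quota = $844,532.38 × 1,456/4,297 = $286,162.24; over-quota = $844,532.38 − $286,162.24 = $558,370.14.
In-quota duty = $286,162.24 × 1% = $2,861.62. Over-quota duty = $558,370.14 × 28.5% = $159,135.49.
Line duty = $2,861.62 + $159,135.49 = $161,997.11.
Line 3 (V-737, Ilica, 1,911 kg, $180,283.74):
Base rate for V-737 is 13% + $1.63/kg.
Origin Ilica qualifies under the Junena–Ilica agreement and V-737 is covered: preferential rate 10% applies instead.
The additional-duty order on V-737 targets Ilos, not Ilica; it does not apply.
Duty = $180,283.74 × 10% = $18,028.37.
Total = $130,585.26 + $161,997.11 + $18,028.37 = $310,610.74.

$310,610.74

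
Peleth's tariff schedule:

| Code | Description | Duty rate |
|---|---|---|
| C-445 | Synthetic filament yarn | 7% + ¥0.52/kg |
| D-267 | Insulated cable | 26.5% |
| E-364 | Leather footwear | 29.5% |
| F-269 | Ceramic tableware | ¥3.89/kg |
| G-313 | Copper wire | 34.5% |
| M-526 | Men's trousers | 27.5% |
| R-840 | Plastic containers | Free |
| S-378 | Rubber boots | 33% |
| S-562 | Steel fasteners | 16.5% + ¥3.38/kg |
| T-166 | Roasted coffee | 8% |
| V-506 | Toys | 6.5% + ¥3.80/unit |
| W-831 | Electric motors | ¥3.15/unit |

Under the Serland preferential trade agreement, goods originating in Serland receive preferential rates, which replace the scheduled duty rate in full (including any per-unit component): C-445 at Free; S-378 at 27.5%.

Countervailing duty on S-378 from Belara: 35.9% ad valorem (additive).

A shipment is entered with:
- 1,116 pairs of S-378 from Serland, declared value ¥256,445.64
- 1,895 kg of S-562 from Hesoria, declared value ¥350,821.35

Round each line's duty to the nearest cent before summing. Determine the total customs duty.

Line 1 (S-378, Serland, 1,116 pairs, ¥256,445.64):
Base rate for S-378 is 33%.
Origin Serland qualifies under the Peleth–Serland agreement and S-378 is covered: preferential rate 27.5% applies instead.
The additional-duty order on S-378 targets Belara, not Serland; it does not apply.
Duty = ¥256,445.64 × 27.5% = ¥70,522.55.
Line 2 (S-562, Hesoria, 1,895 kg, ¥350,821.35):
Base rate for S-562 is 16.5% + ¥3.38/kg.
Duty = ¥350,821.35 × 16.5% + 1,895 × ¥3.38 = ¥64,290.62.
Total = ¥70,522.55 + ¥64,290.62 = ¥134,813.17.

¥134,813.17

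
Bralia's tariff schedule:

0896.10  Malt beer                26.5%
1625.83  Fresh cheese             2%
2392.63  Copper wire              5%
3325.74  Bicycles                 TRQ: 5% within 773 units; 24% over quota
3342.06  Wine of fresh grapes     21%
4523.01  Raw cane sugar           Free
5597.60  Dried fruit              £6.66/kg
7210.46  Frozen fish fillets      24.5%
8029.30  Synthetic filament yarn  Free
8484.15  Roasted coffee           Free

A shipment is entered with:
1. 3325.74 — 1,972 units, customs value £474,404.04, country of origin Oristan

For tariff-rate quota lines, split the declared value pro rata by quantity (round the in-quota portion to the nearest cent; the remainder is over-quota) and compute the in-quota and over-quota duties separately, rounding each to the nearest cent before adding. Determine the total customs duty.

£78,524.45

Line 1 (3325.74, Oristan, 1,972 units, £474,404.04):
Code 3325.74 is under a tariff-rate quota (threshold 773 units). In-quota: 773 units at 5%; over-quota: 1,199 units at 24%.
Pro-rata value split: in-quota = £474,404.04 × 773/1,972 = £185,960.61; over-quota = £474,404.04 − £185,960.61 = £288,443.43.
In-quota duty = £185,960.61 × 5% = £9,298.03. Over-quota duty = £288,443.43 × 24% = £69,226.42.
Line duty = £9,298.03 + £69,226.42 = £78,524.45.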